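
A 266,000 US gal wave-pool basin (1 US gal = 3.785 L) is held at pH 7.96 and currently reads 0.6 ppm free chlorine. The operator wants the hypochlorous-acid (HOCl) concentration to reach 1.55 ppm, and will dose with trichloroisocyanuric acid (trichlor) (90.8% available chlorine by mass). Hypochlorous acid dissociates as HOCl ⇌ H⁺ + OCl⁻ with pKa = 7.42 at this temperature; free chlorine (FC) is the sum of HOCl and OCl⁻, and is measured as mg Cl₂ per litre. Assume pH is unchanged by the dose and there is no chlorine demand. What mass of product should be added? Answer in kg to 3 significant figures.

Volume: 266,000 US gal × 3.785 L/gal = 1,006,810 L.
[OCl⁻]/[HOCl] = 10^(pH − pKa) = 10^(7.96 − 7.42) = 3.467; fraction as HOCl = 1/(1 + 3.467) = 0.2238.
Free chlorine required for 1.55 ppm HOCl: 1.55 / 0.2238 = 6.924 ppm.
FC to add: 6.924 − 0.6 = 6.324 mg/L as Cl₂.
Cl₂ equivalent: 6.324 mg/L × 1,006,810 L = 6367 g.
Product at 90.8% available Cl: 6367 / 0.908 = 7013 g.

7.01 kg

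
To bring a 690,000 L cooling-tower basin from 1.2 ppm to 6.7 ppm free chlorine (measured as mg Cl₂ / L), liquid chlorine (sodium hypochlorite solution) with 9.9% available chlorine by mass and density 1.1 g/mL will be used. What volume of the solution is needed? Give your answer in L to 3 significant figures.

34.8 L

Chlorine deficit: 6.7 − 1.2 = 5.5 ppm = 5.5 mg/L as Cl₂.
Cl₂ equivalent needed: 5.5 mg/L × 690,000 L = 3,795,000 mg = 3795 g.
Product at 9.9% available chlorine: 3795 / 0.099 = 38,330 g.
Volume at density 1.1 g/mL: 38,330 g ÷ 1.1 g/mL = 34,850 mL.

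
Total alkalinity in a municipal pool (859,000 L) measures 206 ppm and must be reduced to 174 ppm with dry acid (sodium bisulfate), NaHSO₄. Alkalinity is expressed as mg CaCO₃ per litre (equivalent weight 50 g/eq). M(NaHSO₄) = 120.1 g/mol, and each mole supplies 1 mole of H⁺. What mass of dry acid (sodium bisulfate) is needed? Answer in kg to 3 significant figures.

Alkalinity to neutralize: (206 − 174) = 32 mg/L as CaCO₃ × 859,000 L = 27,490 g as CaCO₃.
Equivalents of H⁺ required: 27,490 ÷ 50 g/eq = 549.8 eq = 549.8 mol NaHSO₄.
Mass of NaHSO₄: 549.8 × 120.1 = 66,030 g.

66.0 kg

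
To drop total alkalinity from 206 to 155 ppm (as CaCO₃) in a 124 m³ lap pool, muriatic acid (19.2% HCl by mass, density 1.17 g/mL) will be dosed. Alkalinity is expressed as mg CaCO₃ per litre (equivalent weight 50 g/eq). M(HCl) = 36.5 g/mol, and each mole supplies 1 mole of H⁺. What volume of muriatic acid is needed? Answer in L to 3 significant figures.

Volume: 124 m³ = 124,000 L.
Alkalinity to neutralize: (206 − 155) = 51 mg/L as CaCO₃ × 124,000 L = 6324 g as CaCO₃.
Equivalents of H⁺ required: 6324 ÷ 50 g/eq = 126.5 eq = 126.5 mol HCl.
Mass of HCl: 126.5 × 36.5 = 4617 g.
Mass of 19.2% solution: 4617 / 0.192 = 24,040 g.
Volume: 24,040 g ÷ 1.17 g/mL = 20,550 mL.

20.6 L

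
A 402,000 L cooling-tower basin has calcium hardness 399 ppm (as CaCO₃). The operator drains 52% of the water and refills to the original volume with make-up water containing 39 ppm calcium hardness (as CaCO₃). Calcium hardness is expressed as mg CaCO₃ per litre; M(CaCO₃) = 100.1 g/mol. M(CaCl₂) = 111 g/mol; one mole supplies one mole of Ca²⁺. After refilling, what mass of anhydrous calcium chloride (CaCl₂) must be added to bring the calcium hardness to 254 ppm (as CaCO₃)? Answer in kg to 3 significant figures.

18.8 kg

After draining 52% and refilling: 399 × 0.48 + 39 × 0.52 = 211.8 ppm.
Deficit to target: 254 − 211.8 = 42.2 mg/L.
As CaCO₃: 42.2 mg/L × 402,000 L = 16,960 g; ÷ 100.1 = 169.5 mol Ca²⁺.
Mass: 169.5 × 111 = 18,810 g.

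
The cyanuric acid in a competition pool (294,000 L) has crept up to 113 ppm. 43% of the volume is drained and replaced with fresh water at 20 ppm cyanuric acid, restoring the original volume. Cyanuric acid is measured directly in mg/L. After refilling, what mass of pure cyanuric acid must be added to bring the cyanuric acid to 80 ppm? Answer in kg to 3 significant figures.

After draining 43% and refilling: 113 × 0.57 + 20 × 0.43 = 73.01 ppm.
Deficit to target: 80 − 73.01 = 6.99 mg/L.
Mass: 6.99 mg/L × 294,000 L = 2055 g cyanuric acid.

2.06 kg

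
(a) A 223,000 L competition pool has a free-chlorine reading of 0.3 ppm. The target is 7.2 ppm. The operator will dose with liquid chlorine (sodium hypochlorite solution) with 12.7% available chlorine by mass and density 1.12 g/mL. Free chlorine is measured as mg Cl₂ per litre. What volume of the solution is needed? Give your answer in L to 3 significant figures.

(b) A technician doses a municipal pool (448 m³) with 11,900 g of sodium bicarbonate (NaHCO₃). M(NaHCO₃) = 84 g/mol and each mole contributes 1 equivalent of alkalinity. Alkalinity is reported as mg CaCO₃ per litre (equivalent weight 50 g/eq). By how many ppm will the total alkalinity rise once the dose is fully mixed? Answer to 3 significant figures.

(a) Chlorine deficit: 7.2 − 0.3 = 6.9 ppm = 6.9 mg/L as Cl₂.
(a) Cl₂ equivalent needed: 6.9 mg/L × 223,000 L = 1,539,000 mg = 1539 g.
(a) Product at 12.7% available chlorine: 1539 / 0.127 = 12,120 g.
(a) Volume at density 1.12 g/mL: 12,120 g ÷ 1.12 g/mL = 10,820 mL.

(b) Volume: 448 m³ = 448,000 L.
(b) Moles of NaHCO₃: 11,900 g ÷ 84 g/mol = 141.7 mol → 141.7 eq of alkalinity.
(b) As CaCO₃: 141.7 eq × 50 g/eq = 7083 g.
(b) Rise: 7083 g / 448,000 L × 1000 = 15.81 mg/L.

(a) 10.8 L; (b) 15.8 ppm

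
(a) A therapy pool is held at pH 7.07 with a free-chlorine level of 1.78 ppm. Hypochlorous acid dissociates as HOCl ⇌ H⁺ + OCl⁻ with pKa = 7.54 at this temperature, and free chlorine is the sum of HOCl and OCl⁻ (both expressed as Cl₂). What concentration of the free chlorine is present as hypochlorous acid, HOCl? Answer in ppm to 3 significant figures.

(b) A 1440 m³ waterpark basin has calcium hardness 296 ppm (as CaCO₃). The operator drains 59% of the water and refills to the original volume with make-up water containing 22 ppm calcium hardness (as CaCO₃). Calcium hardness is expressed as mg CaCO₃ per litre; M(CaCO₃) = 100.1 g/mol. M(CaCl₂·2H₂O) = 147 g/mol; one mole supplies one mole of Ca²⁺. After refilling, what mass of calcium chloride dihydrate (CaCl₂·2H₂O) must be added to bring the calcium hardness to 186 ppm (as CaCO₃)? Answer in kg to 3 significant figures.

(a) 1.33 ppm; (b) 109 kg

(a) [OCl⁻]/[HOCl] = 10^(pH − pKa) = 10^(7.07 − 7.54) = 10^-0.47 = 0.3388.
(a) Fraction as HOCl = 1 / (1 + 0.3388) = 0.7469.
(a) HOCl = 0.7469 × 1.78 ppm = 1.33 ppm.

(b) Volume: 1440 m³ = 1,440,000 L.
(b) After draining 59% and refilling: 296 × 0.41 + 22 × 0.59 = 134.34 ppm.
(b) Deficit to target: 186 − 134.34 = 51.66 mg/L.
(b) As CaCO₃: 51.66 mg/L × 1,440,000 L = 74,390 g; ÷ 100.1 = 743.2 mol Ca²⁺.
(b) Mass: 743.2 × 147 = 109,200 g.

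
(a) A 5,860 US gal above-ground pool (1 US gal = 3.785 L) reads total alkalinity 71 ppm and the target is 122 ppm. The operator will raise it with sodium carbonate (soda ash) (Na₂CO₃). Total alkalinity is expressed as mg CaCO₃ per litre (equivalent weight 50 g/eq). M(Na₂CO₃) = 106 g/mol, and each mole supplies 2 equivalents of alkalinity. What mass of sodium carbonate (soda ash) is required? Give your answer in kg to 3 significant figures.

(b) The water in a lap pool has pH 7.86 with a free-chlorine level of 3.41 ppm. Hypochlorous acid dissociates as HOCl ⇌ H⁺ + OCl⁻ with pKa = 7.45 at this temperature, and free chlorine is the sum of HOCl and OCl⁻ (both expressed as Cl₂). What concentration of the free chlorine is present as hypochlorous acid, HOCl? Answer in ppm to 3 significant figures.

(a) Volume: 5,860 US gal × 3.785 L/gal = 22,180 L.
(a) Alkalinity to add: (122 − 71) = 51 mg/L as CaCO₃ × 22,180 L = 1131 g as CaCO₃.
(a) Equivalents: 1131 g ÷ 50 g/eq = 22.62 eq.
(a) Each mole of Na₂CO₃ supplies 2 eq, so 22.62 / 2 = 11.31 mol.
(a) Mass: 11.31 mol × 106 g/mol = 1199 g.

(b) [OCl⁻]/[HOCl] = 10^(pH − pKa) = 10^(7.86 − 7.45) = 10^0.41 = 2.57.
(b) Fraction as HOCl = 1 / (1 + 2.57) = 0.2801.
(b) HOCl = 0.2801 × 3.41 ppm = 0.9551 ppm.

(a) 1.20 kg; (b) 0.955 ppm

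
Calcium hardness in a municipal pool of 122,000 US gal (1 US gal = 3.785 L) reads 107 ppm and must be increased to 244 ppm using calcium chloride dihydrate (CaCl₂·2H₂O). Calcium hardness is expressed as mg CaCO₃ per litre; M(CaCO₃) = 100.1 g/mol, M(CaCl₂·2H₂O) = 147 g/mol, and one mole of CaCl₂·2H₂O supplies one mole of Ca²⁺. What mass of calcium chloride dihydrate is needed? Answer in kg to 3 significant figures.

92.9 kg

Volume: 122,000 US gal × 3.785 L/gal = 461,770 L.
Hardness to add: (244 − 107) = 137 mg/L as CaCO₃ × 461,770 L = 63,260 g as CaCO₃.
Moles of Ca²⁺ (1 mol Ca²⁺ ≡ 1 mol CaCO₃): 63,260 / 100.1 g/mol = 632 mol.
Mass of CaCl₂·2H₂O: 632 × 147 = 92,900 g.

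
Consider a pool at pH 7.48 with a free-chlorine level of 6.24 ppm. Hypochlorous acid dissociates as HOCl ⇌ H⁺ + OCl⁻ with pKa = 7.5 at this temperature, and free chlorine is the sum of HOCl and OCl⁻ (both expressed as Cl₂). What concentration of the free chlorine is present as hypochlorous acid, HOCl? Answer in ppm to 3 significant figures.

[OCl⁻]/[HOCl] = 10^(pH − pKa) = 10^(7.48 − 7.5) = 10^-0.02 = 0.955.
Fraction as HOCl = 1 / (1 + 0.955) = 0.5115.
HOCl = 0.5115 × 6.24 ppm = 3.192 ppm.

3.19 ppm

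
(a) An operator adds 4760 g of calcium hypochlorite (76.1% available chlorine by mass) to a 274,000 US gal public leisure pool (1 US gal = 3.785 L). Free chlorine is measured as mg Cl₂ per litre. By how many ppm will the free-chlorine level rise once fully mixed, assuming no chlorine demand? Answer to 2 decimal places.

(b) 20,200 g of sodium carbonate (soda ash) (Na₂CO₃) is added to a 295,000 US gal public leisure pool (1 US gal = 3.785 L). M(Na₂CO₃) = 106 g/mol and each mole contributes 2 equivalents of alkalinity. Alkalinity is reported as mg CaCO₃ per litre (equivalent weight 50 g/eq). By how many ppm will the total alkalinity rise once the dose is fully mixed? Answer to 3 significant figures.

(a) Volume: 274,000 US gal × 3.785 L/gal = 1,037,090 L.
(a) Available chlorine delivered: 4760 g × 0.761 = 3622 g as Cl₂.
(a) Concentration rise: 3622 g / 1,037,090 L = 3.493 mg/L = 3.49 ppm.

(b) Volume: 295,000 US gal × 3.785 L/gal = 1,116,575 L.
(b) Moles of Na₂CO₃: 20,200 g ÷ 106 g/mol = 190.6 mol → 381.1 eq of alkalinity.
(b) As CaCO₃: 381.1 eq × 50 g/eq = 19,060 g.
(b) Rise: 19,060 g / 1,116,575 L × 1000 = 17.07 mg/L.

(a) 3.49 ppm; (b) 17.1 ppm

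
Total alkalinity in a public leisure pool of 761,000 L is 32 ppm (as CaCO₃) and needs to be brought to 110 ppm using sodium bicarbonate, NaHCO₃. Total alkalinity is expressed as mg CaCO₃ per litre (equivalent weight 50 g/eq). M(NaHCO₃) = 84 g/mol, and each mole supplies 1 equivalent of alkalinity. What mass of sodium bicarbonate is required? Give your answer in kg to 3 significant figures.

99.7 kg

Alkalinity to add: (110 − 32) = 78 mg/L as CaCO₃ × 761,000 L = 59,360 g as CaCO₃.
Equivalents: 59,360 g ÷ 50 g/eq = 1187 eq.
NaHCO₃ supplies 1 eq per mole → 1187 mol.
Mass: 1187 mol × 84 g/mol = 99,720 g.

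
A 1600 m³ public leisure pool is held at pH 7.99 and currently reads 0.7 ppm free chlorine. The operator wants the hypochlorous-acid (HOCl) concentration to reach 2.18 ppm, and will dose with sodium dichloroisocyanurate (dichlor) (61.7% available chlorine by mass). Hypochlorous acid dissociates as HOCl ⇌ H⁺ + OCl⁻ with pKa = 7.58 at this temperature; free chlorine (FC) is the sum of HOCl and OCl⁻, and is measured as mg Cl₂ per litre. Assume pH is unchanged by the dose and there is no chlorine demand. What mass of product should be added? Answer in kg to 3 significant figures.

18.4 kg

Volume: 1600 m³ = 1,600,000 L.
[OCl⁻]/[HOCl] = 10^(pH − pKa) = 10^(7.99 − 7.58) = 2.57; fraction as HOCl = 1/(1 + 2.57) = 0.2801.
Free chlorine required for 2.18 ppm HOCl: 2.18 / 0.2801 = 7.783 ppm.
FC to add: 7.783 − 0.7 = 7.083 mg/L as Cl₂.
Cl₂ equivalent: 7.083 mg/L × 1,600,000 L = 11,330 g.
Product at 61.7% available Cl: 11,330 / 0.617 = 18,370 g.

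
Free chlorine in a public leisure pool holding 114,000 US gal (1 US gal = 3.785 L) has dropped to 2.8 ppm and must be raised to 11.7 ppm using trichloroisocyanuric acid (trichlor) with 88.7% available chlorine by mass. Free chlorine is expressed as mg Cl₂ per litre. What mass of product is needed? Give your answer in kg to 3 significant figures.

Volume: 114,000 US gal × 3.785 L/gal = 431,490 L.
Chlorine deficit: 11.7 − 2.8 = 8.9 ppm = 8.9 mg/L as Cl₂.
Cl₂ equivalent needed: 8.9 mg/L × 431,490 L = 3,840,000 mg = 3840 g.
Product at 88.7% available chlorine: 3840 / 0.887 = 4329 g.

4.33 kg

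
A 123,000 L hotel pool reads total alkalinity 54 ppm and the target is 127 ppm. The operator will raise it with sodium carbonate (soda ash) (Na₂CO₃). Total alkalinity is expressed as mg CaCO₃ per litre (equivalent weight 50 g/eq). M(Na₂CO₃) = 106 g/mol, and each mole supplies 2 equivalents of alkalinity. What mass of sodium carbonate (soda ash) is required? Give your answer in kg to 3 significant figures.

Alkalinity to add: (127 − 54) = 73 mg/L as CaCO₃ × 123,000 L = 8979 g as CaCO₃.
Equivalents: 8979 g ÷ 50 g/eq = 179.6 eq.
Each mole of Na₂CO₃ supplies 2 eq, so 179.6 / 2 = 89.79 mol.
Mass: 89.79 mol × 106 g/mol = 9518 g.

9.52 kg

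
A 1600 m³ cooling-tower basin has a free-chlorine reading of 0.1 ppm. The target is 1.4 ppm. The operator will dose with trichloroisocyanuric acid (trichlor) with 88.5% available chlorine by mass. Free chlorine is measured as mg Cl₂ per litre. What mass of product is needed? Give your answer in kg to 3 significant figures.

Volume: 1600 m³ = 1,600,000 L.
Chlorine deficit: 1.4 − 0.1 = 1.3 ppm = 1.3 mg/L as Cl₂.
Cl₂ equivalent needed: 1.3 mg/L × 1,600,000 L = 2,080,000 mg = 2080 g.
Product at 88.5% available chlorine: 2080 / 0.885 = 2350 g.

2.35 kg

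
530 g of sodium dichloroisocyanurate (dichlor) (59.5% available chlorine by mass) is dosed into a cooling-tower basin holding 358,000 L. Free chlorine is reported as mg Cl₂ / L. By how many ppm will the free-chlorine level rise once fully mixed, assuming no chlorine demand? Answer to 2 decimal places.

Available chlorine delivered: 530 g × 0.595 = 315.3 g as Cl₂.
Concentration rise: 315.3 g / 358,000 L = 0.8809 mg/L = 0.88 ppm.

0.88 ppm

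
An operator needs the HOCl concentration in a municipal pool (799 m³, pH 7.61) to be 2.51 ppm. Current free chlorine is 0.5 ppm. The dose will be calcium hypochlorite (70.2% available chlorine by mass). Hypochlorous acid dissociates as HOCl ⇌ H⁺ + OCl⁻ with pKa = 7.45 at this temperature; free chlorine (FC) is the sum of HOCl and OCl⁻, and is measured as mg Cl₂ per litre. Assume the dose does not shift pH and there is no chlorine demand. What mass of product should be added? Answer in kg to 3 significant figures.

Volume: 799 m³ = 799,000 L.
[OCl⁻]/[HOCl] = 10^(pH − pKa) = 10^(7.61 − 7.45) = 1.445; fraction as HOCl = 1/(1 + 1.445) = 0.4089.
Free chlorine required for 2.51 ppm HOCl: 2.51 / 0.4089 = 6.138 ppm.
FC to add: 6.138 − 0.5 = 5.638 mg/L as Cl₂.
Cl₂ equivalent: 5.638 mg/L × 799,000 L = 4505 g.
Product at 70.2% available Cl: 4505 / 0.702 = 6417 g.

6.42 kg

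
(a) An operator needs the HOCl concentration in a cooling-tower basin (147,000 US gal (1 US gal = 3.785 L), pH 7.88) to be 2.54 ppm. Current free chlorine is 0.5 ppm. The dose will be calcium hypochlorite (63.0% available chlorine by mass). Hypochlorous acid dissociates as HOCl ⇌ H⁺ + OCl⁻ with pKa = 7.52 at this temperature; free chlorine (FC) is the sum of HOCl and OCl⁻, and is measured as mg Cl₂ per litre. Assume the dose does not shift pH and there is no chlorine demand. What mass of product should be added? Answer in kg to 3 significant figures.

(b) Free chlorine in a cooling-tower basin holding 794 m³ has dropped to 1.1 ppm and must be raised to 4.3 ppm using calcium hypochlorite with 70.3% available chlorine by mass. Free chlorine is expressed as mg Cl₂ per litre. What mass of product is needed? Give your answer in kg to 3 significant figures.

(a) Volume: 147,000 US gal × 3.785 L/gal = 556,395 L.
(a) [OCl⁻]/[HOCl] = 10^(pH − pKa) = 10^(7.88 − 7.52) = 2.291; fraction as HOCl = 1/(1 + 2.291) = 0.3039.
(a) Free chlorine required for 2.54 ppm HOCl: 2.54 / 0.3039 = 8.359 ppm.
(a) FC to add: 8.359 − 0.5 = 7.859 mg/L as Cl₂.
(a) Cl₂ equivalent: 7.859 mg/L × 556,395 L = 4373 g.
(a) Product at 63.0% available Cl: 4373 / 0.63 = 6941 g.

(b) Volume: 794 m³ = 794,000 L.
(b) Chlorine deficit: 4.3 − 1.1 = 3.2 ppm = 3.2 mg/L as Cl₂.
(b) Cl₂ equivalent needed: 3.2 mg/L × 794,000 L = 2,541,000 mg = 2541 g.
(b) Product at 70.3% available chlorine: 2541 / 0.703 = 3614 g.

(a) 6.94 kg; (b) 3.61 kg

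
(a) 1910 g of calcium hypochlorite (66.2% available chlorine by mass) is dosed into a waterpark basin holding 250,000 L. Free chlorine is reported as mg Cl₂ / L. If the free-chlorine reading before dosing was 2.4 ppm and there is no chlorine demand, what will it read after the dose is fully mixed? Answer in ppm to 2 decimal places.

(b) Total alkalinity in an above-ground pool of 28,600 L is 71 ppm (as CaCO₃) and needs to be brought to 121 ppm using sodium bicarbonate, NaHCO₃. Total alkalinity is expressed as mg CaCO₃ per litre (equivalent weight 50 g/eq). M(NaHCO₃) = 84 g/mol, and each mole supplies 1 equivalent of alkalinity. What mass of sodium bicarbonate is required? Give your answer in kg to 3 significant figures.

(a) 7.46 ppm; (b) 2.40 kg

(a) Available chlorine delivered: 1910 g × 0.662 = 1264 g as Cl₂.
(a) Concentration rise: 1264 g / 250,000 L = 5.058 mg/L = 5.06 ppm.
(a) Final FC: 2.4 + 5.06 = 7.46 ppm.

(b) Alkalinity to add: (121 − 71) = 50 mg/L as CaCO₃ × 28,600 L = 1430 g as CaCO₃.
(b) Equivalents: 1430 g ÷ 50 g/eq = 28.6 eq.
(b) NaHCO₃ supplies 1 eq per mole → 28.6 mol.
(b) Mass: 28.6 mol × 84 g/mol = 2402 g.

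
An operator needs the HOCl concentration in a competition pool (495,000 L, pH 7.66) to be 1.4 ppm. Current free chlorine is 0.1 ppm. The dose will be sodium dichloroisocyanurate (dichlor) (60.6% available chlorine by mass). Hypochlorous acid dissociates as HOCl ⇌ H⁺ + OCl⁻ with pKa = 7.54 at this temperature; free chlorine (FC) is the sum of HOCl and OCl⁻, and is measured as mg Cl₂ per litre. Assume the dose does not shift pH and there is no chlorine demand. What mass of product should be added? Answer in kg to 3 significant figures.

[OCl⁻]/[HOCl] = 10^(pH − pKa) = 10^(7.66 − 7.54) = 1.318; fraction as HOCl = 1/(1 + 1.318) = 0.4314.
Free chlorine required for 1.4 ppm HOCl: 1.4 / 0.4314 = 3.246 ppm.
FC to add: 3.246 − 0.1 = 3.146 mg/L as Cl₂.
Cl₂ equivalent: 3.146 mg/L × 495,000 L = 1557 g.
Product at 60.6% available Cl: 1557 / 0.606 = 2569 g.

2.57 kg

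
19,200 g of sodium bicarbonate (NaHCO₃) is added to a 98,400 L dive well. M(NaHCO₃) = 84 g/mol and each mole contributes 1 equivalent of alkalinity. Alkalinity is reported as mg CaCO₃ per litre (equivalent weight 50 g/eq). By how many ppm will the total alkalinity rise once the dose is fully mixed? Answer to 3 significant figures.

116 ppm

Moles of NaHCO₃: 19,200 g ÷ 84 g/mol = 228.6 mol → 228.6 eq of alkalinity.
As CaCO₃: 228.6 eq × 50 g/eq = 11,430 g.
Rise: 11,430 g / 98,400 L × 1000 = 116.1 mg/L.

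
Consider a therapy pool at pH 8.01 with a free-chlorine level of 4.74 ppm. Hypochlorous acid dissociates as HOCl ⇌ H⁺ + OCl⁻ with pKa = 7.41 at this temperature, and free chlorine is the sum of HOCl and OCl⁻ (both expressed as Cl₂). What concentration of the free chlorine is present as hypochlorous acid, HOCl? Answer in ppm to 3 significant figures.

[OCl⁻]/[HOCl] = 10^(pH − pKa) = 10^(8.01 − 7.41) = 10^0.60 = 3.981.
Fraction as HOCl = 1 / (1 + 3.981) = 0.2008.
HOCl = 0.2008 × 4.74 ppm = 0.9516 ppm.

0.952 ppm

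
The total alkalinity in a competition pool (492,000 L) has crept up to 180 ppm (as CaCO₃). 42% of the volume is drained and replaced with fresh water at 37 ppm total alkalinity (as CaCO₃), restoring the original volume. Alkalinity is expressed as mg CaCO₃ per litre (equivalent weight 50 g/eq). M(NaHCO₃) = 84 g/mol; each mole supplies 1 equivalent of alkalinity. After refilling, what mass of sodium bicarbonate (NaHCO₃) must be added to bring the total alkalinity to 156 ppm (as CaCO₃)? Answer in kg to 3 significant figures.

29.8 kg

After draining 42% and refilling: 180 × 0.58 + 37 × 0.42 = 119.94 ppm.
Deficit to target: 156 − 119.94 = 36.06 mg/L.
As CaCO₃: 36.06 mg/L × 492,000 L = 17,740 g; ÷ 50 g/eq ÷ 1 = 354.8 mol NaHCO₃.
Mass: 354.8 × 84 = 29,810 g.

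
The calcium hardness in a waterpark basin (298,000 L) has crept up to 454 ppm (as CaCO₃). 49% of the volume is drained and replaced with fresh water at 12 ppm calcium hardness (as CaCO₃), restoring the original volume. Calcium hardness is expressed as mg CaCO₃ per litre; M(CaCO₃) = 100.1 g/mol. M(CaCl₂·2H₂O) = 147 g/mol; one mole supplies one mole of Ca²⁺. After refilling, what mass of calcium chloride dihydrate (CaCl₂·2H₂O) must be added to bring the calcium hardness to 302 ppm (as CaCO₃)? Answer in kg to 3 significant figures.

28.3 kg

After draining 49% and refilling: 454 × 0.51 + 12 × 0.49 = 237.42 ppm.
Deficit to target: 302 − 237.42 = 64.58 mg/L.
As CaCO₃: 64.58 mg/L × 298,000 L = 19,240 g; ÷ 100.1 = 192.3 mol Ca²⁺.
Mass: 192.3 × 147 = 28,260 g.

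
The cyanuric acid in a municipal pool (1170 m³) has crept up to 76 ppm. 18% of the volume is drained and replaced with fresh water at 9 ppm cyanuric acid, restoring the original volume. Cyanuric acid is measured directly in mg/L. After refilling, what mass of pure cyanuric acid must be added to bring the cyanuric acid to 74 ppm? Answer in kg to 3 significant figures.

11.8 kg

Volume: 1170 m³ = 1,170,000 L.
After draining 18% and refilling: 76 × 0.82 + 9 × 0.18 = 63.94 ppm.
Deficit to target: 74 − 63.94 = 10.06 mg/L.
Mass: 10.06 mg/L × 1,170,000 L = 11,770 g cyanuric acid.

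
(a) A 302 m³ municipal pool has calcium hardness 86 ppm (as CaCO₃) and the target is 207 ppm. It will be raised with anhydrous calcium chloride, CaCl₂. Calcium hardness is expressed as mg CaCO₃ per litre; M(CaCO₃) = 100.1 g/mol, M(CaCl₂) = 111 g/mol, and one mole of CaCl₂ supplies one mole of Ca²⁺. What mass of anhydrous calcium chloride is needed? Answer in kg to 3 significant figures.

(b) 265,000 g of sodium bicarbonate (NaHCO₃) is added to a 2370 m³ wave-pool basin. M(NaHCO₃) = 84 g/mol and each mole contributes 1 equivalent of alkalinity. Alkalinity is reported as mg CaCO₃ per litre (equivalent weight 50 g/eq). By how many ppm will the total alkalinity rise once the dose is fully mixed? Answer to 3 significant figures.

(a) Volume: 302 m³ = 302,000 L.
(a) Hardness to add: (207 − 86) = 121 mg/L as CaCO₃ × 302,000 L = 36,540 g as CaCO₃.
(a) Moles of Ca²⁺ (1 mol Ca²⁺ ≡ 1 mol CaCO₃): 36,540 / 100.1 g/mol = 365.1 mol.
(a) Mass of CaCl₂: 365.1 × 111 = 40,520 g.

(b) Volume: 2370 m³ = 2,370,000 L.
(b) Moles of NaHCO₃: 265,000 g ÷ 84 g/mol = 3155 mol → 3155 eq of alkalinity.
(b) As CaCO₃: 3155 eq × 50 g/eq = 157,700 g.
(b) Rise: 157,700 g / 2,370,000 L × 1000 = 66.56 mg/L.

(a) 40.5 kg; (b) 66.6 ppm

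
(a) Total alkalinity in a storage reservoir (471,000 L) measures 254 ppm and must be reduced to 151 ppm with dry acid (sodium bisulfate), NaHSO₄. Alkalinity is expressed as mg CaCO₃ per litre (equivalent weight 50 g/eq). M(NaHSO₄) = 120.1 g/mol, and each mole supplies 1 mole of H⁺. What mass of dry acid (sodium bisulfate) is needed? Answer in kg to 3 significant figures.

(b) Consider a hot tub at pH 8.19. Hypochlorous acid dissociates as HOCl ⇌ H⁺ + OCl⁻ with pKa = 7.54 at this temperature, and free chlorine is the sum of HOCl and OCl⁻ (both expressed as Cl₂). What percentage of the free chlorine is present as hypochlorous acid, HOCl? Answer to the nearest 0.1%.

(a) 117 kg; (b) 18.3%

(a) Alkalinity to neutralize: (254 − 151) = 103 mg/L as CaCO₃ × 471,000 L = 48,510 g as CaCO₃.
(a) Equivalents of H⁺ required: 48,510 ÷ 50 g/eq = 970.3 eq = 970.3 mol NaHSO₄.
(a) Mass of NaHSO₄: 970.3 × 120.1 = 116,500 g.

(b) [OCl⁻]/[HOCl] = 10^(pH − pKa) = 10^(8.19 − 7.54) = 10^0.65 = 4.467.
(b) Fraction as HOCl = 1 / (1 + 4.467) = 0.1829.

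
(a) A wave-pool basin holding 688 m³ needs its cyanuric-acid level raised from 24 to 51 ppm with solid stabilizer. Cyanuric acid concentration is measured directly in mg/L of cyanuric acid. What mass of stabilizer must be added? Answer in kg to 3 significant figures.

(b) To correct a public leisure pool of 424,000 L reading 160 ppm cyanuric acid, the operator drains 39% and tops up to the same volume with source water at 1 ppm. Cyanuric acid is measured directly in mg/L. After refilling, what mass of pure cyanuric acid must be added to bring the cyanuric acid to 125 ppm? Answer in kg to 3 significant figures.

(a) 18.6 kg; (b) 11.5 kg

(a) Volume: 688 m³ = 688,000 L.
(a) CYA to add: (51 − 24) = 27 mg/L × 688,000 L = 18,580 g cyanuric acid.

(b) After draining 39% and refilling: 160 × 0.61 + 1 × 0.39 = 97.99 ppm.
(b) Deficit to target: 125 − 97.99 = 27.01 mg/L.
(b) Mass: 27.01 mg/L × 424,000 L = 11,450 g cyanuric acid.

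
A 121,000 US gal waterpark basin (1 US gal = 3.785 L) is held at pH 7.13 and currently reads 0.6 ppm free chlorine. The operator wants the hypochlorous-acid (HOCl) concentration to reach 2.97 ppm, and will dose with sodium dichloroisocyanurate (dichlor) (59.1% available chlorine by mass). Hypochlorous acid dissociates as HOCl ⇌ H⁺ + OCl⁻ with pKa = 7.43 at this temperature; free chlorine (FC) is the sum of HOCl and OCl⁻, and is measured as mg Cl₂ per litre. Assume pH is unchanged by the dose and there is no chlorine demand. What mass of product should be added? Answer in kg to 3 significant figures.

2.99 kg

Volume: 121,000 US gal × 3.785 L/gal = 457,985 L.
[OCl⁻]/[HOCl] = 10^(pH − pKa) = 10^(7.13 − 7.43) = 0.5012; fraction as HOCl = 1/(1 + 0.5012) = 0.6661.
Free chlorine required for 2.97 ppm HOCl: 2.97 / 0.6661 = 4.459 ppm.
FC to add: 4.459 − 0.6 = 3.859 mg/L as Cl₂.
Cl₂ equivalent: 3.859 mg/L × 457,985 L = 1767 g.
Product at 59.1% available Cl: 1767 / 0.591 = 2990 g.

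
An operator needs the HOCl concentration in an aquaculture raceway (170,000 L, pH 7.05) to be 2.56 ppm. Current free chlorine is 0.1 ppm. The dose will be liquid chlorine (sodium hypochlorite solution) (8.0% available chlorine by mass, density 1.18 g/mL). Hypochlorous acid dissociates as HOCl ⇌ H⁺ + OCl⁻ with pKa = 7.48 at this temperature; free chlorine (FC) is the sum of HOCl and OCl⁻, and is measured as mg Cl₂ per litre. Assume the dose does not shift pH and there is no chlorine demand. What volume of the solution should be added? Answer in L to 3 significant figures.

6.14 L

[OCl⁻]/[HOCl] = 10^(pH − pKa) = 10^(7.05 − 7.48) = 0.3715; fraction as HOCl = 1/(1 + 0.3715) = 0.7291.
Free chlorine required for 2.56 ppm HOCl: 2.56 / 0.7291 = 3.511 ppm.
FC to add: 3.511 − 0.1 = 3.411 mg/L as Cl₂.
Cl₂ equivalent: 3.411 mg/L × 170,000 L = 579.9 g.
Product at 8.0% available Cl: 579.9 / 0.08 = 7249 g.
Volume: 7249 g ÷ 1.18 g/mL = 6143 mL.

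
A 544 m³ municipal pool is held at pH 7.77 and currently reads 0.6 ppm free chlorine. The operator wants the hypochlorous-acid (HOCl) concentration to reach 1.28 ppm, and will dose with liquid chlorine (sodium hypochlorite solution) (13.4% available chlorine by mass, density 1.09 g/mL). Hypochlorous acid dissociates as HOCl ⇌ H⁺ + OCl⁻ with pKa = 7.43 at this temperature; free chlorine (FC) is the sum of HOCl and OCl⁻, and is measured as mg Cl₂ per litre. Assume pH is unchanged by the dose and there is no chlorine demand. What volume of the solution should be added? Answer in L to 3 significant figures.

13.0 L

Volume: 544 m³ = 544,000 L.
[OCl⁻]/[HOCl] = 10^(pH − pKa) = 10^(7.77 − 7.43) = 2.188; fraction as HOCl = 1/(1 + 2.188) = 0.3137.
Free chlorine required for 1.28 ppm HOCl: 1.28 / 0.3137 = 4.08 ppm.
FC to add: 4.08 − 0.6 = 3.48 mg/L as Cl₂.
Cl₂ equivalent: 3.48 mg/L × 544,000 L = 1893 g.
Product at 13.4% available Cl: 1893 / 0.134 = 14,130 g.
Volume: 14,130 g ÷ 1.09 g/mL = 12,960 mL.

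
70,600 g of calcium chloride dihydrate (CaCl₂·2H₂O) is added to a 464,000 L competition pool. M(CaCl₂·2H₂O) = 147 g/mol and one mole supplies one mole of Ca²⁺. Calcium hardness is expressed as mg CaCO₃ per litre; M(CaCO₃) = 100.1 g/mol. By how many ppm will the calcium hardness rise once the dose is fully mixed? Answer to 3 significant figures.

Moles of Ca²⁺: 70,600 g ÷ 147 g/mol = 480.3 mol.
As CaCO₃: 480.3 mol × 100.1 g/mol = 48,080 g.
Rise: 48,080 g / 464,000 L × 1000 = 103.6 mg/L.

104 ppm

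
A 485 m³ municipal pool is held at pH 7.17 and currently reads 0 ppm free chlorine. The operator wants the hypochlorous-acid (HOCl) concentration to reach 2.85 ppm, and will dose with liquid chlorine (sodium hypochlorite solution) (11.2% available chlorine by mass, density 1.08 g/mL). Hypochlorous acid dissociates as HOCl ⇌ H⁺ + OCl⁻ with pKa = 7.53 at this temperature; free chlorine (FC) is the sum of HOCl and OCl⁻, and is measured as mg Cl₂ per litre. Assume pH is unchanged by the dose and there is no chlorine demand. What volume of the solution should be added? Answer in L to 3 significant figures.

Volume: 485 m³ = 485,000 L.
[OCl⁻]/[HOCl] = 10^(pH − pKa) = 10^(7.17 − 7.53) = 0.4365; fraction as HOCl = 1/(1 + 0.4365) = 0.6961.
Free chlorine required for 2.85 ppm HOCl: 2.85 / 0.6961 = 4.094 ppm.
FC to add: 4.094 − 0 = 4.094 mg/L as Cl₂.
Cl₂ equivalent: 4.094 mg/L × 485,000 L = 1986 g.
Product at 11.2% available Cl: 1986 / 0.112 = 17,730 g.
Volume: 17,730 g ÷ 1.08 g/mL = 16,420 mL.

16.4 L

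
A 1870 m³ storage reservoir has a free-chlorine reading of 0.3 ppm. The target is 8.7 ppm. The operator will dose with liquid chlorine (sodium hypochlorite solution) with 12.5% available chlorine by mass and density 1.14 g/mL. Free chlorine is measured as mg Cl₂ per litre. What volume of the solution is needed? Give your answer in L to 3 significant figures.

Volume: 1870 m³ = 1,870,000 L.
Chlorine deficit: 8.7 − 0.3 = 8.4 ppm = 8.4 mg/L as Cl₂.
Cl₂ equivalent needed: 8.4 mg/L × 1,870,000 L = 15,710,000 mg = 15,710 g.
Product at 12.5% available chlorine: 15,710 / 0.125 = 125,700 g.
Volume at density 1.14 g/mL: 125,700 g ÷ 1.14 g/mL = 110,200 mL.

110 L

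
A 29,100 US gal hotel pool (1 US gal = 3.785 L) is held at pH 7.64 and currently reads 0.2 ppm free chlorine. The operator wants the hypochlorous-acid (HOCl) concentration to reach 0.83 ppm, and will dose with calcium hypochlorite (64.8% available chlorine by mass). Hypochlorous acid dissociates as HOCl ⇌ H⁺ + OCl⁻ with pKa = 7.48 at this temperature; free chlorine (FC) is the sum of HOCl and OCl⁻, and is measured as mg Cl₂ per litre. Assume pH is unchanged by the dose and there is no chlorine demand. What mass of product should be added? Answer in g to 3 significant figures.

Volume: 29,100 US gal × 3.785 L/gal = 110,144 L.
[OCl⁻]/[HOCl] = 10^(pH − pKa) = 10^(7.64 − 7.48) = 1.445; fraction as HOCl = 1/(1 + 1.445) = 0.4089.
Free chlorine required for 0.83 ppm HOCl: 0.83 / 0.4089 = 2.03 ppm.
FC to add: 2.03 − 0.2 = 1.83 mg/L as Cl₂.
Cl₂ equivalent: 1.83 mg/L × 110,144 L = 201.5 g.
Product at 64.8% available Cl: 201.5 / 0.648 = 311 g.

311 g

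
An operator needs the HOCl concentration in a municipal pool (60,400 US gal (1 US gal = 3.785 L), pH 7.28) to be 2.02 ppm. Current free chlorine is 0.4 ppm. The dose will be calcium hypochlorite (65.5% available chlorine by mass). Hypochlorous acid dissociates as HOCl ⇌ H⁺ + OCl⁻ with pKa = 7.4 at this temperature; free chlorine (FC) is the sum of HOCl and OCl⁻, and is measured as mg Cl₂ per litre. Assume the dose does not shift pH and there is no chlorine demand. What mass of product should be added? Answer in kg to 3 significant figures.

Volume: 60,400 US gal × 3.785 L/gal = 228,614 L.
[OCl⁻]/[HOCl] = 10^(pH − pKa) = 10^(7.28 − 7.4) = 0.7586; fraction as HOCl = 1/(1 + 0.7586) = 0.5686.
Free chlorine required for 2.02 ppm HOCl: 2.02 / 0.5686 = 3.552 ppm.
FC to add: 3.552 − 0.4 = 3.152 mg/L as Cl₂.
Cl₂ equivalent: 3.152 mg/L × 228,614 L = 720.7 g.
Product at 65.5% available Cl: 720.7 / 0.655 = 1100 g.

1.10 kg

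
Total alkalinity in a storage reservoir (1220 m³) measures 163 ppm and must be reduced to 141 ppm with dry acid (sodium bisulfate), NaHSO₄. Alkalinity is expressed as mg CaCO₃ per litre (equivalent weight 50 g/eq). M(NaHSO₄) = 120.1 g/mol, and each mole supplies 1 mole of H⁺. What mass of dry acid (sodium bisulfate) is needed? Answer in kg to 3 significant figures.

64.5 kg

Volume: 1220 m³ = 1,220,000 L.
Alkalinity to neutralize: (163 − 141) = 22 mg/L as CaCO₃ × 1,220,000 L = 26,840 g as CaCO₃.
Equivalents of H⁺ required: 26,840 ÷ 50 g/eq = 536.8 eq = 536.8 mol NaHSO₄.
Mass of NaHSO₄: 536.8 × 120.1 = 64,470 g.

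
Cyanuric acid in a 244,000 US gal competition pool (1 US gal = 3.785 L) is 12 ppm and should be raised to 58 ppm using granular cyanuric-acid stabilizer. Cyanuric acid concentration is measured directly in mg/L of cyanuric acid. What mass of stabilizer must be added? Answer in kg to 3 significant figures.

Volume: 244,000 US gal × 3.785 L/gal = 923,540 L.
CYA to add: (58 − 12) = 46 mg/L × 923,540 L = 42,480 g cyanuric acid.

42.5 kg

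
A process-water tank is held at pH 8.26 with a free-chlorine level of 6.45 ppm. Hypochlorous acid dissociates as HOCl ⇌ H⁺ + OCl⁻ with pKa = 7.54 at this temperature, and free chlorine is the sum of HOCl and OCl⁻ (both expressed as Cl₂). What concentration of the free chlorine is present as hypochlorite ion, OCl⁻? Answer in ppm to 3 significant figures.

5.42 ppm

[OCl⁻]/[HOCl] = 10^(pH − pKa) = 10^(8.26 − 7.54) = 10^0.72 = 5.248.
Fraction as HOCl = 1 / (1 + 5.248) = 0.16.
OCl⁻ = (1 − 0.16) × 6.45 ppm = 5.418 ppm.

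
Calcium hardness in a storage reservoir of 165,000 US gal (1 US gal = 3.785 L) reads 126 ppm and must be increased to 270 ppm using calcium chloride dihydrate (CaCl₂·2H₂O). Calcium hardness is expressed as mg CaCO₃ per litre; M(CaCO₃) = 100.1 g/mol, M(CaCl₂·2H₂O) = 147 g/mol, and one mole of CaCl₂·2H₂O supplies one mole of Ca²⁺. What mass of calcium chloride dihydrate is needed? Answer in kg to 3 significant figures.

132 kg

Volume: 165,000 US gal × 3.785 L/gal = 624,525 L.
Hardness to add: (270 − 126) = 144 mg/L as CaCO₃ × 624,525 L = 89,930 g as CaCO₃.
Moles of Ca²⁺ (1 mol Ca²⁺ ≡ 1 mol CaCO₃): 89,930 / 100.1 g/mol = 898.4 mol.
Mass of CaCl₂·2H₂O: 898.4 × 147 = 132,100 g.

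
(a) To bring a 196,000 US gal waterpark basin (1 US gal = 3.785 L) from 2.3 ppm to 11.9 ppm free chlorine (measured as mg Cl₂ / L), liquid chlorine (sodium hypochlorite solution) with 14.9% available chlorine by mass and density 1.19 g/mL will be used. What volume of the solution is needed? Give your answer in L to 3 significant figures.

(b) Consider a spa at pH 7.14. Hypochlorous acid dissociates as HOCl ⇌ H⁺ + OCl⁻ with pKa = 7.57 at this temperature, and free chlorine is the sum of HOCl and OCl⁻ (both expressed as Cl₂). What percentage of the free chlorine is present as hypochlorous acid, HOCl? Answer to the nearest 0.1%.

(a) 40.2 L; (b) 72.9%

(a) Volume: 196,000 US gal × 3.785 L/gal = 741,860 L.
(a) Chlorine deficit: 11.9 − 2.3 = 9.6 ppm = 9.6 mg/L as Cl₂.
(a) Cl₂ equivalent needed: 9.6 mg/L × 741,860 L = 7,122,000 mg = 7122 g.
(a) Product at 14.9% available chlorine: 7122 / 0.149 = 47,800 g.
(a) Volume at density 1.19 g/mL: 47,800 g ÷ 1.19 g/mL = 40,170 mL.

(b) [OCl⁻]/[HOCl] = 10^(pH − pKa) = 10^(7.14 − 7.57) = 10^-0.43 = 0.3715.
(b) Fraction as HOCl = 1 / (1 + 0.3715) = 0.7291.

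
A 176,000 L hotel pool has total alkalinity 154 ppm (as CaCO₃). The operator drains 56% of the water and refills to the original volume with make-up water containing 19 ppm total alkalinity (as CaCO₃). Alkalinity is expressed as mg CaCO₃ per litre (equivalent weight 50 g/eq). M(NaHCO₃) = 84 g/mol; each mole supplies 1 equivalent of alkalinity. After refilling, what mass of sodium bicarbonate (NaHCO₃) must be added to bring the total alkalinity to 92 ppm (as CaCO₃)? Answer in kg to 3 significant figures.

4.02 kg

After draining 56% and refilling: 154 × 0.44 + 19 × 0.56 = 78.4 ppm.
Deficit to target: 92 − 78.4 = 13.6 mg/L.
As CaCO₃: 13.6 mg/L × 176,000 L = 2394 g; ÷ 50 g/eq ÷ 1 = 47.87 mol NaHCO₃.
Mass: 47.87 × 84 = 4021 g.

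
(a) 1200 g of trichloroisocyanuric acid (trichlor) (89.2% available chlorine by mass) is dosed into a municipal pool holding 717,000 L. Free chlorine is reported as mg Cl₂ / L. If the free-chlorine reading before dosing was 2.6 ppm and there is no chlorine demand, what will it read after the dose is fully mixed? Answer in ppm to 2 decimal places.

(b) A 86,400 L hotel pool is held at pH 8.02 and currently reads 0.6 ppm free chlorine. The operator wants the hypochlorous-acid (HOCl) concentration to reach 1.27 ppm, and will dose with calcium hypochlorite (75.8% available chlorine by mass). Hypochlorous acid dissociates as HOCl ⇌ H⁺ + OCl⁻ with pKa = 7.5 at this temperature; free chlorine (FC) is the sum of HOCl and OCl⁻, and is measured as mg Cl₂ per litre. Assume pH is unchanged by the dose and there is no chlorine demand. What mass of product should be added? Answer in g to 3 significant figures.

(a) 4.09 ppm; (b) 556 g

(a) Available chlorine delivered: 1200 g × 0.892 = 1070 g as Cl₂.
(a) Concentration rise: 1070 g / 717,000 L = 1.493 mg/L = 1.49 ppm.
(a) Final FC: 2.6 + 1.49 = 4.09 ppm.

(b) [OCl⁻]/[HOCl] = 10^(pH − pKa) = 10^(8.02 − 7.5) = 3.311; fraction as HOCl = 1/(1 + 3.311) = 0.2319.
(b) Free chlorine required for 1.27 ppm HOCl: 1.27 / 0.2319 = 5.475 ppm.
(b) FC to add: 5.475 − 0.6 = 4.875 mg/L as Cl₂.
(b) Cl₂ equivalent: 4.875 mg/L × 86,400 L = 421.2 g.
(b) Product at 75.8% available Cl: 421.2 / 0.758 = 555.7 g.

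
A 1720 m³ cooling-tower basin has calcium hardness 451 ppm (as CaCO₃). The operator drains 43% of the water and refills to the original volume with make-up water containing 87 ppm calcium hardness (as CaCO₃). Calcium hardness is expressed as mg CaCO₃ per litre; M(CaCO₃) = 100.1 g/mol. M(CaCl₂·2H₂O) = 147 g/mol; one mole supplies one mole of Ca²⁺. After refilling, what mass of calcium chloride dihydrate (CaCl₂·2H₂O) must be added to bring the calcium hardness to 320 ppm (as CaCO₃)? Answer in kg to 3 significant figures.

64.5 kg

Volume: 1720 m³ = 1,720,000 L.
After draining 43% and refilling: 451 × 0.57 + 87 × 0.43 = 294.48 ppm.
Deficit to target: 320 − 294.48 = 25.52 mg/L.
As CaCO₃: 25.52 mg/L × 1,720,000 L = 43,890 g; ÷ 100.1 = 438.5 mol Ca²⁺.
Mass: 438.5 × 147 = 64,460 g.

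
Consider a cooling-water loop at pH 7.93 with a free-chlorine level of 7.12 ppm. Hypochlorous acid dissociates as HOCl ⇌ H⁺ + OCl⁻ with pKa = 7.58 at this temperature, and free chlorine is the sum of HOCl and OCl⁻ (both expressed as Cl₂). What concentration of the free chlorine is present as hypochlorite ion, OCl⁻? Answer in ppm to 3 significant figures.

[OCl⁻]/[HOCl] = 10^(pH − pKa) = 10^(7.93 − 7.58) = 10^0.35 = 2.239.
Fraction as HOCl = 1 / (1 + 2.239) = 0.3088.
OCl⁻ = (1 − 0.3088) × 7.12 ppm = 4.922 ppm.

4.92 ppm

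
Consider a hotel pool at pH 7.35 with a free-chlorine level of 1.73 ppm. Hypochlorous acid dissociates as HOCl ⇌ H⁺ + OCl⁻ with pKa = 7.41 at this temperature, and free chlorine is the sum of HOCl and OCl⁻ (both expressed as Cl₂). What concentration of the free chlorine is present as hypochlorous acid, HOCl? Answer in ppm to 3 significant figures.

0.925 ppm

[OCl⁻]/[HOCl] = 10^(pH − pKa) = 10^(7.35 − 7.41) = 10^-0.06 = 0.871.
Fraction as HOCl = 1 / (1 + 0.871) = 0.5345.
HOCl = 0.5345 × 1.73 ppm = 0.9247 ppm.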